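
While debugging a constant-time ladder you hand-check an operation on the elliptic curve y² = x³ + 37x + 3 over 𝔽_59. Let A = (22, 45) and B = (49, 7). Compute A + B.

(22, 45) + (49, 7). λ = (7 - 45)/(49 - 22) ≡ 21/27 mod 59. 27⁻¹ ≡ 35 (mod 59) since 27·35 = 945 ≡ 1, so λ ≡ 27.
  x = λ² - 22 - 49 = 729 - 71 ≡ 9; y = λ·(22 - 9) - 45 ≡ 11. → (9, 11)

(9, 11)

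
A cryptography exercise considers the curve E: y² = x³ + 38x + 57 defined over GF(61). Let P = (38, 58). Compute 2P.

tangent at (38, 58): λ = (3·38² + 38)/(2·58) ≡ 39/55. 55⁻¹ ≡ 10 (mod 61), so λ ≡ 39·10 ≡ 24.
  x = λ² - 38 - 38 = 576 - 76 ≡ 12; y = λ·(38 - 12) - 58 ≡ 17. → (12, 17)

(12, 17)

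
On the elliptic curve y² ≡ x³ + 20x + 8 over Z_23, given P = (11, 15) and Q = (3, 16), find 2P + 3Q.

(1, 11)

First 2P:
Repeated addition: build up to 2P.
2P: tangent at (11, 15): λ = (3·11² + 20)/(2·15) ≡ 15/7. 7⁻¹ ≡ 10 (mod 23), so λ ≡ 15·10 ≡ 12.
  x = λ² - 11 - 11 = 144 - 22 ≡ 7; y = λ·(11 - 7) - 15 ≡ 10. → (7, 10)
2P = (7, 10).
Next 3Q:
Repeated addition: build up to 3Q.
2Q: tangent at (3, 16): λ = (3·3² + 20)/(2·16) ≡ 1/9. 9⁻¹ ≡ 18 (mod 23), so λ ≡ 1·18 ≡ 18.
  x = λ² - 3 - 3 = 324 - 6 ≡ 19; y = λ·(3 - 19) - 16 ≡ 18. → (19, 18)
3Q: (19, 18) + (3, 16). λ = (16 - 18)/(3 - 19) ≡ 21/7 mod 23. 7⁻¹ ≡ 10 (mod 23), so λ ≡ 3.
  x = λ² - 19 - 3 = 9 - 22 ≡ 10; y = λ·(19 - 10) - 18 ≡ 9. → (10, 9)
3Q = (10, 9).
Finally 2P + 3Q:
(7, 10) + (10, 9). λ = (9 - 10)/(10 - 7) ≡ 22/3 mod 23. 3⁻¹ ≡ 8 (mod 23) since 3·8 = 24 ≡ 1, so λ ≡ 15.
  x = λ² - 7 - 10 = 225 - 17 ≡ 1; y = λ·(7 - 1) - 10 ≡ 11. → (1, 11)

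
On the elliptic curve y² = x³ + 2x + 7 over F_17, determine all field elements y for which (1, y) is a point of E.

none

x³ + 2x + 7 = 10 ≡ 10 (mod 17).
10 is a non-residue mod 17; no y exists.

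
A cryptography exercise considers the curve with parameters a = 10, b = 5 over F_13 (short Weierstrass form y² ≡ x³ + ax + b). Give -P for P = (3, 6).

-(3, 6) = (3, -6 mod 13) = (3, 7).

(3, 7)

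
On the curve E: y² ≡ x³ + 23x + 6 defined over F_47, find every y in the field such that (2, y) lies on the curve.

x³ + 23x + 6 = 60 ≡ 13 (mod 47).
13 is a non-residue mod 47; no y exists.

none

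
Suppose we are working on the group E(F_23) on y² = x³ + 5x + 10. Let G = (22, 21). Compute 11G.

Double-and-add on 11 = (1011)₂. Start with G = (22, 21) for the leading 1-bit.
double: tangent at (22, 21): λ = (3·22² + 5)/(2·21) ≡ 8/19. 19⁻¹ ≡ 17 (mod 23) since 19·17 = 323 ≡ 1, so λ ≡ 8·17 ≡ 21.
  x = λ² - 22 - 22 = 441 - 44 ≡ 6; y = λ·(22 - 6) - 21 ≡ 16. → (6, 16)
double: tangent at (6, 16): λ = (3·6² + 5)/(2·16) ≡ 21/9. 9⁻¹ ≡ 18 (mod 23), so λ ≡ 21·18 ≡ 10.
  x = λ² - 6 - 6 = 100 - 12 ≡ 19; y = λ·(6 - 19) - 16 ≡ 15. → (19, 15)
add G: (19, 15) + (22, 21). λ = (21 - 15)/(22 - 19) ≡ 6/3 mod 23. 3⁻¹ ≡ 8 (mod 23), so λ ≡ 2.
  x = λ² - 19 - 22 = 4 - 41 ≡ 9; y = λ·(19 - 9) - 15 ≡ 5. → (9, 5)
double: tangent at (9, 5): λ = (3·9² + 5)/(2·5) ≡ 18/10. 10⁻¹ ≡ 7 (mod 23), so λ ≡ 18·7 ≡ 11.
  x = λ² - 9 - 9 = 121 - 18 ≡ 11; y = λ·(9 - 11) - 5 ≡ 19. → (11, 19)
add G: (11, 19) + (22, 21). λ = (21 - 19)/(22 - 11) ≡ 2/11 mod 23. 11⁻¹ ≡ 21 (mod 23) since 11·21 = 231 ≡ 1, so λ ≡ 19.
  x = λ² - 11 - 22 = 361 - 33 ≡ 6; y = λ·(11 - 6) - 19 ≡ 7. → (6, 7)

(6, 7)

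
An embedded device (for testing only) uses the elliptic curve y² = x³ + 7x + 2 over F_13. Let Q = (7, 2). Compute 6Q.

Double-and-add on 6 = (110)₂. Start with Q = (7, 2) for the leading 1-bit.
double: tangent at (7, 2): λ = (3·7² + 7)/(2·2) ≡ 11/4. 4⁻¹ ≡ 10 (mod 13), so λ ≡ 11·10 ≡ 6.
  x = λ² - 7 - 7 = 36 - 14 ≡ 9; y = λ·(7 - 9) - 2 ≡ 12. → (9, 12)
add Q: (9, 12) + (7, 2). λ = (2 - 12)/(7 - 9) ≡ 3/11 mod 13. 11⁻¹ ≡ 6 (mod 13), so λ ≡ 5.
  x = λ² - 9 - 7 = 25 - 16 ≡ 9; y = λ·(9 - 9) - 12 ≡ 1. → (9, 1)
double: tangent at (9, 1): λ = (3·9² + 7)/(2·1) ≡ 3/2. 2⁻¹ ≡ 7 (mod 13) since 2·7 = 14 ≡ 1, so λ ≡ 3·7 ≡ 8.
  x = λ² - 9 - 9 = 64 - 18 ≡ 7; y = λ·(9 - 7) - 1 ≡ 2. → (7, 2)

(7, 2)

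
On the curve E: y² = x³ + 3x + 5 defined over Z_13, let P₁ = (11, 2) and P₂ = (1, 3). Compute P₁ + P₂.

(4, 9)

(11, 2) + (1, 3). λ = (3 - 2)/(1 - 11) ≡ 1/3 mod 13. 3⁻¹ ≡ 9 (mod 13), so λ ≡ 9.
  x = λ² - 11 - 1 = 81 - 12 ≡ 4; y = λ·(11 - 4) - 2 ≡ 9. → (4, 9)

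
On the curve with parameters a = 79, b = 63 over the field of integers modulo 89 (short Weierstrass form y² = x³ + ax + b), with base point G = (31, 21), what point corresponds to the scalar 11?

Double-and-add on 11 = (1011)₂. Start with G = (31, 21) for the leading 1-bit.
double: tangent at (31, 21): λ = (3·31² + 79)/(2·21) ≡ 25/42. 42⁻¹ ≡ 53 (mod 89), so λ ≡ 25·53 ≡ 79.
  x = λ² - 31 - 31 = 6241 - 62 ≡ 38; y = λ·(31 - 38) - 21 ≡ 49. → (38, 49)
double: tangent at (38, 49): λ = (3·38² + 79)/(2·49) ≡ 50/9. 9⁻¹ ≡ 10 (mod 89) since 9·10 = 90 ≡ 1, so λ ≡ 50·10 ≡ 55.
  x = λ² - 38 - 38 = 3025 - 76 ≡ 12; y = λ·(38 - 12) - 49 ≡ 46. → (12, 46)
add G: (12, 46) + (31, 21). λ = (21 - 46)/(31 - 12) ≡ 64/19 mod 89. 19⁻¹ ≡ 75 (mod 89), so λ ≡ 83.
  x = λ² - 12 - 31 = 6889 - 43 ≡ 82; y = λ·(12 - 82) - 46 ≡ 18. → (82, 18)
double: tangent at (82, 18): λ = (3·82² + 79)/(2·18) ≡ 48/36. 36⁻¹ ≡ 47 (mod 89), so λ ≡ 48·47 ≡ 31.
  x = λ² - 82 - 82 = 961 - 164 ≡ 85; y = λ·(82 - 85) - 18 ≡ 67. → (85, 67)
add G: (85, 67) + (31, 21). λ = (21 - 67)/(31 - 85) ≡ 43/35 mod 89. 35⁻¹ ≡ 28 (mod 89), so λ ≡ 47.
  x = λ² - 85 - 31 = 2209 - 116 ≡ 46; y = λ·(85 - 46) - 67 ≡ 75. → (46, 75)

(46, 75)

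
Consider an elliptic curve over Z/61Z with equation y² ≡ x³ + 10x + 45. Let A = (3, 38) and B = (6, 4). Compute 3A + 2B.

(58, 54)

First 3A:
Repeated addition: build up to 3A.
2A: tangent at (3, 38): λ = (3·3² + 10)/(2·38) ≡ 37/15. 15⁻¹ ≡ 57 (mod 61), so λ ≡ 37·57 ≡ 35.
  x = λ² - 3 - 3 = 1225 - 6 ≡ 60; y = λ·(3 - 60) - 38 ≡ 41. → (60, 41)
3A: (60, 41) + (3, 38). λ = (38 - 41)/(3 - 60) ≡ 58/4 mod 61. 4⁻¹ ≡ 46 (mod 61), so λ ≡ 45.
  x = λ² - 60 - 3 = 2025 - 63 ≡ 10; y = λ·(60 - 10) - 41 ≡ 13. → (10, 13)
3A = (10, 13).
Next 2B:
Repeated addition: build up to 2B.
2B: tangent at (6, 4): λ = (3·6² + 10)/(2·4) ≡ 57/8. 8⁻¹ ≡ 23 (mod 61) since 8·23 = 184 ≡ 1, so λ ≡ 57·23 ≡ 30.
  x = λ² - 6 - 6 = 900 - 12 ≡ 34; y = λ·(6 - 34) - 4 ≡ 10. → (34, 10)
2B = (34, 10).
Finally 3A + 2B:
(10, 13) + (34, 10). λ = (10 - 13)/(34 - 10) ≡ 58/24 mod 61. 24⁻¹ ≡ 28 (mod 61), so λ ≡ 38.
  x = λ² - 10 - 34 = 1444 - 44 ≡ 58; y = λ·(10 - 58) - 13 ≡ 54. → (58, 54)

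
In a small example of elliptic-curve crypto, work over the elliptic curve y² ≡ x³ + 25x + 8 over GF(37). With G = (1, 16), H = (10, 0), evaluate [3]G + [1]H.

First 3G:
Repeated addition: build up to 3G.
2G: tangent at (1, 16): λ = (3·1² + 25)/(2·16) ≡ 28/32. 32⁻¹ ≡ 22 (mod 37) since 32·22 = 704 ≡ 1, so λ ≡ 28·22 ≡ 24.
  x = λ² - 1 - 1 = 576 - 2 ≡ 19; y = λ·(1 - 19) - 16 ≡ 33. → (19, 33)
3G: (19, 33) + (1, 16). λ = (16 - 33)/(1 - 19) ≡ 20/19 mod 37. 19⁻¹ ≡ 2 (mod 37), so λ ≡ 3.
  x = λ² - 19 - 1 = 9 - 20 ≡ 26; y = λ·(19 - 26) - 33 ≡ 20. → (26, 20)
3G = (26, 20).
Finally 3G + H:
(26, 20) + (10, 0). λ = (0 - 20)/(10 - 26) ≡ 17/21 mod 37. 21⁻¹ ≡ 30 (mod 37), so λ ≡ 29.
  x = λ² - 26 - 10 = 841 - 36 ≡ 28; y = λ·(26 - 28) - 20 ≡ 33. → (28, 33)

(28, 33)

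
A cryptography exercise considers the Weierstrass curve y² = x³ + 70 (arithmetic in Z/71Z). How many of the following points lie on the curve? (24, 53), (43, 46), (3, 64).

(24, 53): 53² ≡ 40, rhs ≡ 49 → off.
(43, 46): 46² ≡ 57, rhs ≡ 57 → on.
(3, 64): 64² ≡ 49, rhs ≡ 26 → off.

1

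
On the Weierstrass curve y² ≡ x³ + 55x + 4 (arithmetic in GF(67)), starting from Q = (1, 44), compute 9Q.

Double-and-add on 9 = (1001)₂. Start with Q = (1, 44) for the leading 1-bit.
double: tangent at (1, 44): λ = (3·1² + 55)/(2·44) ≡ 58/21. 21⁻¹ ≡ 16 (mod 67), so λ ≡ 58·16 ≡ 57.
  x = λ² - 1 - 1 = 3249 - 2 ≡ 31; y = λ·(1 - 31) - 44 ≡ 55. → (31, 55)
double: tangent at (31, 55): λ = (3·31² + 55)/(2·55) ≡ 57/43. 43⁻¹ ≡ 53 (mod 67) since 43·53 = 2279 ≡ 1, so λ ≡ 57·53 ≡ 6.
  x = λ² - 31 - 31 = 36 - 62 ≡ 41; y = λ·(31 - 41) - 55 ≡ 19. → (41, 19)
double: tangent at (41, 19): λ = (3·41² + 55)/(2·19) ≡ 6/38. 38⁻¹ ≡ 30 (mod 67) since 38·30 = 1140 ≡ 1, so λ ≡ 6·30 ≡ 46.
  x = λ² - 41 - 41 = 2116 - 82 ≡ 24; y = λ·(41 - 24) - 19 ≡ 26. → (24, 26)
add Q: (24, 26) + (1, 44). λ = (44 - 26)/(1 - 24) ≡ 18/44 mod 67. 44⁻¹ ≡ 32 (mod 67) since 44·32 = 1408 ≡ 1, so λ ≡ 40.
  x = λ² - 24 - 1 = 1600 - 25 ≡ 34; y = λ·(24 - 34) - 26 ≡ 43. → (34, 43)

(34, 43)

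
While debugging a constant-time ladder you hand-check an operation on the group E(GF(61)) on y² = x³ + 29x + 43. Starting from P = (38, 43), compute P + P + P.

Repeated addition: build up to 3P.
2P: tangent at (38, 43): λ = (3·38² + 29)/(2·43) ≡ 30/25. 25⁻¹ ≡ 22 (mod 61), so λ ≡ 30·22 ≡ 50.
  x = λ² - 38 - 38 = 2500 - 76 ≡ 45; y = λ·(38 - 45) - 43 ≡ 34. → (45, 34)
3P: (45, 34) + (38, 43). λ = (43 - 34)/(38 - 45) ≡ 9/54 mod 61. 54⁻¹ ≡ 26 (mod 61), so λ ≡ 51.
  x = λ² - 45 - 38 = 2601 - 83 ≡ 17; y = λ·(45 - 17) - 34 ≡ 52. → (17, 52)

(17, 52)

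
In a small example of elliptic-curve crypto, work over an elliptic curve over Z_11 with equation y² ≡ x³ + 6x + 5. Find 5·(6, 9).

Write Q = (6, 9).
Double-and-add on 5 = (101)₂. Start with Q = (6, 9) for the leading 1-bit.
double: tangent at (6, 9): λ = (3·6² + 6)/(2·9) ≡ 4/7. 7⁻¹ ≡ 8 (mod 11) since 7·8 = 56 ≡ 1, so λ ≡ 4·8 ≡ 10.
  x = λ² - 6 - 6 = 100 - 12 ≡ 0; y = λ·(6 - 0) - 9 ≡ 7. → (0, 7)
double: tangent at (0, 7): λ = (3·0² + 6)/(2·7) ≡ 6/3. 3⁻¹ ≡ 4 (mod 11), so λ ≡ 6·4 ≡ 2.
  x = λ² - 0 - 0 = 4 - 0 ≡ 4; y = λ·(0 - 4) - 7 ≡ 7. → (4, 7)
add Q: (4, 7) + (6, 9). λ = (9 - 7)/(6 - 4) ≡ 2/2 mod 11. 2⁻¹ ≡ 6 (mod 11), so λ ≡ 1.
  x = λ² - 4 - 6 = 1 - 10 ≡ 2; y = λ·(4 - 2) - 7 ≡ 6. → (2, 6)

(2, 6)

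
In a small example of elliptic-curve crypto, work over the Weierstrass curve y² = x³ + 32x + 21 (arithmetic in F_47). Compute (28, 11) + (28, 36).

The two points share x = 28 and their y-coordinates satisfy 11 + 36 ≡ 0 (mod 47), so they are inverses. Their sum is ∞.

O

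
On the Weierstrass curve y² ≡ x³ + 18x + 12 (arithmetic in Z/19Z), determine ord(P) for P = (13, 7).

5

2P: tangent at (13, 7): λ = (3·13² + 18)/(2·7) ≡ 12/14. 14⁻¹ ≡ 15 (mod 19), so λ ≡ 12·15 ≡ 9.
  x = λ² - 13 - 13 = 81 - 26 ≡ 17; y = λ·(13 - 17) - 7 ≡ 14. → (17, 14)
3P: (17, 14) + (13, 7). λ = (7 - 14)/(13 - 17) ≡ 12/15 mod 19. 15⁻¹ ≡ 14 (mod 19) since 15·14 = 210 ≡ 1, so λ ≡ 16.
  x = λ² - 17 - 13 = 256 - 30 ≡ 17; y = λ·(17 - 17) - 14 ≡ 5. → (17, 5)
4P: (17, 5) + (13, 7). λ = (7 - 5)/(13 - 17) ≡ 2/15 mod 19. 15⁻¹ ≡ 14 (mod 19) since 15·14 = 210 ≡ 1, so λ ≡ 9.
  x = λ² - 17 - 13 = 81 - 30 ≡ 13; y = λ·(17 - 13) - 5 ≡ 12. → (13, 12)
5P: (13, 12) + (13, 7): same x and y₁ ≡ -y₂, so the sum is O.
5P = O, so the order is 5.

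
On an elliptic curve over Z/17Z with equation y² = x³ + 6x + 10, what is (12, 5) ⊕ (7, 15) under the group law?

(2, 9)

(12, 5) + (7, 15). λ = (15 - 5)/(7 - 12) ≡ 10/12 mod 17. 12⁻¹ ≡ 10 (mod 17), so λ ≡ 15.
  x = λ² - 12 - 7 = 225 - 19 ≡ 2; y = λ·(12 - 2) - 5 ≡ 9. → (2, 9)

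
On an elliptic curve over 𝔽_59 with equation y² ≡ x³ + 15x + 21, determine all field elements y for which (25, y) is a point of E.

none

x³ + 15x + 21 = 16021 ≡ 32 (mod 59).
32 is a non-residue mod 59; no y exists.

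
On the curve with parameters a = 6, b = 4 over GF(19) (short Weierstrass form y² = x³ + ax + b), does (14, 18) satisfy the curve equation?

y² = 18² ≡ 1; x³ + 6x + 4 = 2832 ≡ 1 (mod 19). 1 = 1.

yes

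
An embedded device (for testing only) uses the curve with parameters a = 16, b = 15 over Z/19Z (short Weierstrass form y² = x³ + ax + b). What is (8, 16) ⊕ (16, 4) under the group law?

(2, 13)

(8, 16) + (16, 4). λ = (4 - 16)/(16 - 8) ≡ 7/8 mod 19. 8⁻¹ ≡ 12 (mod 19), so λ ≡ 8.
  x = λ² - 8 - 16 = 64 - 24 ≡ 2; y = λ·(8 - 2) - 16 ≡ 13. → (2, 13)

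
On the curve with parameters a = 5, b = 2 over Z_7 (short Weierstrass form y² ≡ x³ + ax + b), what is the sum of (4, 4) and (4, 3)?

O

The two points share x = 4 and their y-coordinates satisfy 4 + 3 ≡ 0 (mod 7), so they are inverses. Their sum is 𝒪.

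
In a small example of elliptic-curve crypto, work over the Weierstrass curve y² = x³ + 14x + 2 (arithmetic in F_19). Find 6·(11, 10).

(2, 0)

Write P = (11, 10).
Repeated addition: build up to 6P.
2P: tangent at (11, 10): λ = (3·11² + 14)/(2·10) ≡ 16/1. 1⁻¹ ≡ 1 (mod 19), so λ ≡ 16·1 ≡ 16.
  x = λ² - 11 - 11 = 256 - 22 ≡ 6; y = λ·(11 - 6) - 10 ≡ 13. → (6, 13)
3P: (6, 13) + (11, 10). λ = (10 - 13)/(11 - 6) ≡ 16/5 mod 19. 5⁻¹ ≡ 4 (mod 19), so λ ≡ 7.
  x = λ² - 6 - 11 = 49 - 17 ≡ 13; y = λ·(6 - 13) - 13 ≡ 14. → (13, 14)
4P: (13, 14) + (11, 10). λ = (10 - 14)/(11 - 13) ≡ 15/17 mod 19. 17⁻¹ ≡ 9 (mod 19), so λ ≡ 2.
  x = λ² - 13 - 11 = 4 - 24 ≡ 18; y = λ·(13 - 18) - 14 ≡ 14. → (18, 14)
5P: (18, 14) + (11, 10). λ = (10 - 14)/(11 - 18) ≡ 15/12 mod 19. 12⁻¹ ≡ 8 (mod 19), so λ ≡ 6.
  x = λ² - 18 - 11 = 36 - 29 ≡ 7; y = λ·(18 - 7) - 14 ≡ 14. → (7, 14)
6P: (7, 14) + (11, 10). λ = (10 - 14)/(11 - 7) ≡ 15/4 mod 19. 4⁻¹ ≡ 5 (mod 19) since 4·5 = 20 ≡ 1, so λ ≡ 18.
  x = λ² - 7 - 11 = 324 - 18 ≡ 2; y = λ·(7 - 2) - 14 ≡ 0. → (2, 0)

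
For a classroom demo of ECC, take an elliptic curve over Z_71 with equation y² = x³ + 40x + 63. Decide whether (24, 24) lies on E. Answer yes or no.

yes

y² = 24² ≡ 8; x³ + 40x + 63 = 14847 ≡ 8 (mod 71). 8 = 8.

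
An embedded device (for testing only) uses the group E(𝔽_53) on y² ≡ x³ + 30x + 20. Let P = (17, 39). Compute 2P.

tangent at (17, 39): λ = (3·17² + 30)/(2·39) ≡ 49/25. 25⁻¹ ≡ 17 (mod 53) since 25·17 = 425 ≡ 1, so λ ≡ 49·17 ≡ 38.
  x = λ² - 17 - 17 = 1444 - 34 ≡ 32; y = λ·(17 - 32) - 39 ≡ 27. → (32, 27)

(32, 27)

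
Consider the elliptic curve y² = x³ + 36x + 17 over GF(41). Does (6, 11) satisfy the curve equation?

y² = 11² ≡ 39; x³ + 36x + 17 = 449 ≡ 39 (mod 41). 39 = 39.

yes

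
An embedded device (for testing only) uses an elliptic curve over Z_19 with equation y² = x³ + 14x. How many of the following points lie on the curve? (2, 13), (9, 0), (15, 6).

(2, 13): 13² ≡ 17, rhs ≡ 17 → on.
(9, 0): 0² ≡ 0, rhs ≡ 0 → on.
(15, 6): 6² ≡ 17, rhs ≡ 13 → off.

2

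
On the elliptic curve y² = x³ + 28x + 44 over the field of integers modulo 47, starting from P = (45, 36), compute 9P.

(31, 23)

Repeated addition: build up to 9P.
2P: tangent at (45, 36): λ = (3·45² + 28)/(2·36) ≡ 40/25. 25⁻¹ ≡ 32 (mod 47) since 25·32 = 800 ≡ 1, so λ ≡ 40·32 ≡ 11.
  x = λ² - 45 - 45 = 121 - 90 ≡ 31; y = λ·(45 - 31) - 36 ≡ 24. → (31, 24)
3P: (31, 24) + (45, 36). λ = (36 - 24)/(45 - 31) ≡ 12/14 mod 47. 14⁻¹ ≡ 37 (mod 47) since 14·37 = 518 ≡ 1, so λ ≡ 21.
  x = λ² - 31 - 45 = 441 - 76 ≡ 36; y = λ·(31 - 36) - 24 ≡ 12. → (36, 12)
4P: (36, 12) + (45, 36). λ = (36 - 12)/(45 - 36) ≡ 24/9 mod 47. 9⁻¹ ≡ 21 (mod 47), so λ ≡ 34.
  x = λ² - 36 - 45 = 1156 - 81 ≡ 41; y = λ·(36 - 41) - 12 ≡ 6. → (41, 6)
5P: (41, 6) + (45, 36). λ = (36 - 6)/(45 - 41) ≡ 30/4 mod 47. 4⁻¹ ≡ 12 (mod 47), so λ ≡ 31.
  x = λ² - 41 - 45 = 961 - 86 ≡ 29; y = λ·(41 - 29) - 6 ≡ 37. → (29, 37)
6P: (29, 37) + (45, 36). λ = (36 - 37)/(45 - 29) ≡ 46/16 mod 47. 16⁻¹ ≡ 3 (mod 47) since 16·3 = 48 ≡ 1, so λ ≡ 44.
  x = λ² - 29 - 45 = 1936 - 74 ≡ 29; y = λ·(29 - 29) - 37 ≡ 10. → (29, 10)
7P: (29, 10) + (45, 36). λ = (36 - 10)/(45 - 29) ≡ 26/16 mod 47. 16⁻¹ ≡ 3 (mod 47), so λ ≡ 31.
  x = λ² - 29 - 45 = 961 - 74 ≡ 41; y = λ·(29 - 41) - 10 ≡ 41. → (41, 41)
8P: (41, 41) + (45, 36). λ = (36 - 41)/(45 - 41) ≡ 42/4 mod 47. 4⁻¹ ≡ 12 (mod 47) since 4·12 = 48 ≡ 1, so λ ≡ 34.
  x = λ² - 41 - 45 = 1156 - 86 ≡ 36; y = λ·(41 - 36) - 41 ≡ 35. → (36, 35)
9P: (36, 35) + (45, 36). λ = (36 - 35)/(45 - 36) ≡ 1/9 mod 47. 9⁻¹ ≡ 21 (mod 47) since 9·21 = 189 ≡ 1, so λ ≡ 21.
  x = λ² - 36 - 45 = 441 - 81 ≡ 31; y = λ·(36 - 31) - 35 ≡ 23. → (31, 23)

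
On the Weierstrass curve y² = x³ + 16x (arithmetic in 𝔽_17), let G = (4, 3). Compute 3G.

Repeated addition: build up to 3G.
2G: tangent at (4, 3): λ = (3·4² + 16)/(2·3) ≡ 13/6. 6⁻¹ ≡ 3 (mod 17) since 6·3 = 18 ≡ 1, so λ ≡ 13·3 ≡ 5.
  x = λ² - 4 - 4 = 25 - 8 ≡ 0; y = λ·(4 - 0) - 3 ≡ 0. → (0, 0)
3G: (0, 0) + (4, 3). λ = (3 - 0)/(4 - 0) ≡ 3/4 mod 17. 4⁻¹ ≡ 13 (mod 17), so λ ≡ 5.
  x = λ² - 0 - 4 = 25 - 4 ≡ 4; y = λ·(0 - 4) - 0 ≡ 14. → (4, 14)

(4, 14)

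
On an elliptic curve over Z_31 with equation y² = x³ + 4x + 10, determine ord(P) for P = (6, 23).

3

2P: tangent at (6, 23): λ = (3·6² + 4)/(2·23) ≡ 19/15. 15⁻¹ ≡ 29 (mod 31), so λ ≡ 19·29 ≡ 24.
  x = λ² - 6 - 6 = 576 - 12 ≡ 6; y = λ·(6 - 6) - 23 ≡ 8. → (6, 8)
3P: (6, 8) + (6, 23): same x and y₁ ≡ -y₂, so the sum is O.
3P = O, so the order is 3.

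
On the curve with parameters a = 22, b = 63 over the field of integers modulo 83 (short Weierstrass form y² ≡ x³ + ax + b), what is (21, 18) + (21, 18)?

(19, 6)

tangent at (21, 18): λ = (3·21² + 22)/(2·18) ≡ 17/36. 36⁻¹ ≡ 30 (mod 83), so λ ≡ 17·30 ≡ 12.
  x = λ² - 21 - 21 = 144 - 42 ≡ 19; y = λ·(21 - 19) - 18 ≡ 6. → (19, 6)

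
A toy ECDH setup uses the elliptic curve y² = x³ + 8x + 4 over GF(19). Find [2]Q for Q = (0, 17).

(4, 10)

tangent at (0, 17): λ = (3·0² + 8)/(2·17) ≡ 8/15. 15⁻¹ ≡ 14 (mod 19) since 15·14 = 210 ≡ 1, so λ ≡ 8·14 ≡ 17.
  x = λ² - 0 - 0 = 289 - 0 ≡ 4; y = λ·(0 - 4) - 17 ≡ 10. → (4, 10)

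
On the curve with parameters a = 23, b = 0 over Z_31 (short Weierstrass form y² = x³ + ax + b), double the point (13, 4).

tangent at (13, 4): λ = (3·13² + 23)/(2·4) ≡ 3/8. 8⁻¹ ≡ 4 (mod 31), so λ ≡ 3·4 ≡ 12.
  x = λ² - 13 - 13 = 144 - 26 ≡ 25; y = λ·(13 - 25) - 4 ≡ 7. → (25, 7)

(25, 7)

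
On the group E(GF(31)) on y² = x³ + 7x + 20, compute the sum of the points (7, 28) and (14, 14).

(7, 28) + (14, 14). λ = (14 - 28)/(14 - 7) ≡ 17/7 mod 31. 7⁻¹ ≡ 9 (mod 31), so λ ≡ 29.
  x = λ² - 7 - 14 = 841 - 21 ≡ 14; y = λ·(7 - 14) - 28 ≡ 17. → (14, 17)

(14, 17)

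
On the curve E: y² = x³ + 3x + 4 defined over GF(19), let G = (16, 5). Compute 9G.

Double-and-add on 9 = (1001)₂. Start with G = (16, 5) for the leading 1-bit.
double: tangent at (16, 5): λ = (3·16² + 3)/(2·5) ≡ 11/10. 10⁻¹ ≡ 2 (mod 19) since 10·2 = 20 ≡ 1, so λ ≡ 11·2 ≡ 3.
  x = λ² - 16 - 16 = 9 - 32 ≡ 15; y = λ·(16 - 15) - 5 ≡ 17. → (15, 17)
double: tangent at (15, 17): λ = (3·15² + 3)/(2·17) ≡ 13/15. 15⁻¹ ≡ 14 (mod 19), so λ ≡ 13·14 ≡ 11.
  x = λ² - 15 - 15 = 121 - 30 ≡ 15; y = λ·(15 - 15) - 17 ≡ 2. → (15, 2)
double: tangent at (15, 2): λ = (3·15² + 3)/(2·2) ≡ 13/4. 4⁻¹ ≡ 5 (mod 19), so λ ≡ 13·5 ≡ 8.
  x = λ² - 15 - 15 = 64 - 30 ≡ 15; y = λ·(15 - 15) - 2 ≡ 17. → (15, 17)
add G: (15, 17) + (16, 5). λ = (5 - 17)/(16 - 15) ≡ 7/1 mod 19. 1⁻¹ ≡ 1 (mod 19) since 1·1 = 1 ≡ 1, so λ ≡ 7.
  x = λ² - 15 - 16 = 49 - 31 ≡ 18; y = λ·(15 - 18) - 17 ≡ 0. → (18, 0)

(18, 0)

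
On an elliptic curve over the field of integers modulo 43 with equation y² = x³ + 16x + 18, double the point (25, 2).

tangent at (25, 2): λ = (3·25² + 16)/(2·2) ≡ 42/4. 4⁻¹ ≡ 11 (mod 43), so λ ≡ 42·11 ≡ 32.
  x = λ² - 25 - 25 = 1024 - 50 ≡ 28; y = λ·(25 - 28) - 2 ≡ 31. → (28, 31)

(28, 31)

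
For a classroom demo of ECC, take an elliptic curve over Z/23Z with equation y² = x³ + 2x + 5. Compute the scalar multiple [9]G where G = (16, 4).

Double-and-add on 9 = (1001)₂. Start with G = (16, 4) for the leading 1-bit.
double: tangent at (16, 4): λ = (3·16² + 2)/(2·4) ≡ 11/8. 8⁻¹ ≡ 3 (mod 23), so λ ≡ 11·3 ≡ 10.
  x = λ² - 16 - 16 = 100 - 32 ≡ 22; y = λ·(16 - 22) - 4 ≡ 5. → (22, 5)
double: tangent at (22, 5): λ = (3·22² + 2)/(2·5) ≡ 5/10. 10⁻¹ ≡ 7 (mod 23), so λ ≡ 5·7 ≡ 12.
  x = λ² - 22 - 22 = 144 - 44 ≡ 8; y = λ·(22 - 8) - 5 ≡ 2. → (8, 2)
double: tangent at (8, 2): λ = (3·8² + 2)/(2·2) ≡ 10/4. 4⁻¹ ≡ 6 (mod 23), so λ ≡ 10·6 ≡ 14.
  x = λ² - 8 - 8 = 196 - 16 ≡ 19; y = λ·(8 - 19) - 2 ≡ 5. → (19, 5)
add G: (19, 5) + (16, 4). λ = (4 - 5)/(16 - 19) ≡ 22/20 mod 23. 20⁻¹ ≡ 15 (mod 23), so λ ≡ 8.
  x = λ² - 19 - 16 = 64 - 35 ≡ 6; y = λ·(19 - 6) - 5 ≡ 7. → (6, 7)

(6, 7)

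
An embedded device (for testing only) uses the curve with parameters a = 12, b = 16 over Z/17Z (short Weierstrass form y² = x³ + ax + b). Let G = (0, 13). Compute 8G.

Repeated addition: build up to 8G.
2G: tangent at (0, 13): λ = (3·0² + 12)/(2·13) ≡ 12/9. 9⁻¹ ≡ 2 (mod 17), so λ ≡ 12·2 ≡ 7.
  x = λ² - 0 - 0 = 49 - 0 ≡ 15; y = λ·(0 - 15) - 13 ≡ 1. → (15, 1)
3G: (15, 1) + (0, 13). λ = (13 - 1)/(0 - 15) ≡ 12/2 mod 17. 2⁻¹ ≡ 9 (mod 17) since 2·9 = 18 ≡ 1, so λ ≡ 6.
  x = λ² - 15 - 0 = 36 - 15 ≡ 4; y = λ·(15 - 4) - 1 ≡ 14. → (4, 14)
4G: (4, 14) + (0, 13). λ = (13 - 14)/(0 - 4) ≡ 16/13 mod 17. 13⁻¹ ≡ 4 (mod 17), so λ ≡ 13.
  x = λ² - 4 - 0 = 169 - 4 ≡ 12; y = λ·(4 - 12) - 14 ≡ 1. → (12, 1)
5G: (12, 1) + (0, 13). λ = (13 - 1)/(0 - 12) ≡ 12/5 mod 17. 5⁻¹ ≡ 7 (mod 17) since 5·7 = 35 ≡ 1, so λ ≡ 16.
  x = λ² - 12 - 0 = 256 - 12 ≡ 6; y = λ·(12 - 6) - 1 ≡ 10. → (6, 10)
6G: (6, 10) + (0, 13). λ = (13 - 10)/(0 - 6) ≡ 3/11 mod 17. 11⁻¹ ≡ 14 (mod 17) since 11·14 = 154 ≡ 1, so λ ≡ 8.
  x = λ² - 6 - 0 = 64 - 6 ≡ 7; y = λ·(6 - 7) - 10 ≡ 16. → (7, 16)
7G: (7, 16) + (0, 13). λ = (13 - 16)/(0 - 7) ≡ 14/10 mod 17. 10⁻¹ ≡ 12 (mod 17) since 10·12 = 120 ≡ 1, so λ ≡ 15.
  x = λ² - 7 - 0 = 225 - 7 ≡ 14; y = λ·(7 - 14) - 16 ≡ 15. → (14, 15)
8G: (14, 15) + (0, 13). λ = (13 - 15)/(0 - 14) ≡ 15/3 mod 17. 3⁻¹ ≡ 6 (mod 17), so λ ≡ 5.
  x = λ² - 14 - 0 = 25 - 14 ≡ 11; y = λ·(14 - 11) - 15 ≡ 0. → (11, 0)

(11, 0)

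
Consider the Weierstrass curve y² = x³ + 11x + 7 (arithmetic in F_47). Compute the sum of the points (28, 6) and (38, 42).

(28, 6) + (38, 42). λ = (42 - 6)/(38 - 28) ≡ 36/10 mod 47. 10⁻¹ ≡ 33 (mod 47), so λ ≡ 13.
  x = λ² - 28 - 38 = 169 - 66 ≡ 9; y = λ·(28 - 9) - 6 ≡ 6. → (9, 6)

(9, 6)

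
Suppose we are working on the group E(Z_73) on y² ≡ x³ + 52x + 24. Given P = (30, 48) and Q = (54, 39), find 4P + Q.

First 4P:
Double-and-add on 4 = (100)₂. Start with P = (30, 48) for the leading 1-bit.
double: tangent at (30, 48): λ = (3·30² + 52)/(2·48) ≡ 51/23. 23⁻¹ ≡ 54 (mod 73) since 23·54 = 1242 ≡ 1, so λ ≡ 51·54 ≡ 53.
  x = λ² - 30 - 30 = 2809 - 60 ≡ 48; y = λ·(30 - 48) - 48 ≡ 20. → (48, 20)
double: tangent at (48, 20): λ = (3·48² + 52)/(2·20) ≡ 29/40. 40⁻¹ ≡ 42 (mod 73) since 40·42 = 1680 ≡ 1, so λ ≡ 29·42 ≡ 50.
  x = λ² - 48 - 48 = 2500 - 96 ≡ 68; y = λ·(48 - 68) - 20 ≡ 2. → (68, 2)
4P = (68, 2).
Finally 4P + Q:
(68, 2) + (54, 39). λ = (39 - 2)/(54 - 68) ≡ 37/59 mod 73. 59⁻¹ ≡ 26 (mod 73), so λ ≡ 13.
  x = λ² - 68 - 54 = 169 - 122 ≡ 47; y = λ·(68 - 47) - 2 ≡ 52. → (47, 52)

(47, 52)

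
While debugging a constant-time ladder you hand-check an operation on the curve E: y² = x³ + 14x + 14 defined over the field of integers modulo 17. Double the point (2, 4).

(14, 8)

tangent at (2, 4): λ = (3·2² + 14)/(2·4) ≡ 9/8. 8⁻¹ ≡ 15 (mod 17), so λ ≡ 9·15 ≡ 16.
  x = λ² - 2 - 2 = 256 - 4 ≡ 14; y = λ·(2 - 14) - 4 ≡ 8. → (14, 8)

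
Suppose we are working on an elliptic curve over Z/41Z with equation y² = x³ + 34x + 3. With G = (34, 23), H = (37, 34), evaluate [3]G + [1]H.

(29, 32)

First 3G:
Repeated addition: build up to 3G.
2G: tangent at (34, 23): λ = (3·34² + 34)/(2·23) ≡ 17/5. 5⁻¹ ≡ 33 (mod 41) since 5·33 = 165 ≡ 1, so λ ≡ 17·33 ≡ 28.
  x = λ² - 34 - 34 = 784 - 68 ≡ 19; y = λ·(34 - 19) - 23 ≡ 28. → (19, 28)
3G: (19, 28) + (34, 23). λ = (23 - 28)/(34 - 19) ≡ 36/15 mod 41. 15⁻¹ ≡ 11 (mod 41), so λ ≡ 27.
  x = λ² - 19 - 34 = 729 - 53 ≡ 20; y = λ·(19 - 20) - 28 ≡ 27. → (20, 27)
3G = (20, 27).
Finally 3G + H:
(20, 27) + (37, 34). λ = (34 - 27)/(37 - 20) ≡ 7/17 mod 41. 17⁻¹ ≡ 29 (mod 41) since 17·29 = 493 ≡ 1, so λ ≡ 39.
  x = λ² - 20 - 37 = 1521 - 57 ≡ 29; y = λ·(20 - 29) - 27 ≡ 32. → (29, 32)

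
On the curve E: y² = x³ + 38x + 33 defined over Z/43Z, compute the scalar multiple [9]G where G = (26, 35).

(18, 20)

Repeated addition: build up to 9G.
2G: tangent at (26, 35): λ = (3·26² + 38)/(2·35) ≡ 2/27. 27⁻¹ ≡ 8 (mod 43), so λ ≡ 2·8 ≡ 16.
  x = λ² - 26 - 26 = 256 - 52 ≡ 32; y = λ·(26 - 32) - 35 ≡ 41. → (32, 41)
3G: (32, 41) + (26, 35). λ = (35 - 41)/(26 - 32) ≡ 37/37 mod 43. 37⁻¹ ≡ 7 (mod 43), so λ ≡ 1.
  x = λ² - 32 - 26 = 1 - 58 ≡ 29; y = λ·(32 - 29) - 41 ≡ 5. → (29, 5)
4G: (29, 5) + (26, 35). λ = (35 - 5)/(26 - 29) ≡ 30/40 mod 43. 40⁻¹ ≡ 14 (mod 43), so λ ≡ 33.
  x = λ² - 29 - 26 = 1089 - 55 ≡ 2; y = λ·(29 - 2) - 5 ≡ 26. → (2, 26)
5G: (2, 26) + (26, 35). λ = (35 - 26)/(26 - 2) ≡ 9/24 mod 43. 24⁻¹ ≡ 9 (mod 43) since 24·9 = 216 ≡ 1, so λ ≡ 38.
  x = λ² - 2 - 26 = 1444 - 28 ≡ 40; y = λ·(2 - 40) - 26 ≡ 35. → (40, 35)
6G: (40, 35) + (26, 35). λ = (35 - 35)/(26 - 40) ≡ 0/29 mod 43. 29⁻¹ ≡ 3 (mod 43) since 29·3 = 87 ≡ 1, so λ ≡ 0.
  x = λ² - 40 - 26 = 0 - 66 ≡ 20; y = λ·(40 - 20) - 35 ≡ 8. → (20, 8)
7G: (20, 8) + (26, 35). λ = (35 - 8)/(26 - 20) ≡ 27/6 mod 43. 6⁻¹ ≡ 36 (mod 43) since 6·36 = 216 ≡ 1, so λ ≡ 26.
  x = λ² - 20 - 26 = 676 - 46 ≡ 28; y = λ·(20 - 28) - 8 ≡ 42. → (28, 42)
8G: (28, 42) + (26, 35). λ = (35 - 42)/(26 - 28) ≡ 36/41 mod 43. 41⁻¹ ≡ 21 (mod 43), so λ ≡ 25.
  x = λ² - 28 - 26 = 625 - 54 ≡ 12; y = λ·(28 - 12) - 42 ≡ 14. → (12, 14)
9G: (12, 14) + (26, 35). λ = (35 - 14)/(26 - 12) ≡ 21/14 mod 43. 14⁻¹ ≡ 40 (mod 43), so λ ≡ 23.
  x = λ² - 12 - 26 = 529 - 38 ≡ 18; y = λ·(12 - 18) - 14 ≡ 20. → (18, 20)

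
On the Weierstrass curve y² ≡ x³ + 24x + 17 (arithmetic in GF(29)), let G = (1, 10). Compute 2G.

(7, 8)

tangent at (1, 10): λ = (3·1² + 24)/(2·10) ≡ 27/20. 20⁻¹ ≡ 16 (mod 29) since 20·16 = 320 ≡ 1, so λ ≡ 27·16 ≡ 26.
  x = λ² - 1 - 1 = 676 - 2 ≡ 7; y = λ·(1 - 7) - 10 ≡ 8. → (7, 8)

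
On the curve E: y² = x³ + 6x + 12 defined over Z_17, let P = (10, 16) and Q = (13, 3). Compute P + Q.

(9, 8)

(10, 16) + (13, 3). λ = (3 - 16)/(13 - 10) ≡ 4/3 mod 17. 3⁻¹ ≡ 6 (mod 17), so λ ≡ 7.
  x = λ² - 10 - 13 = 49 - 23 ≡ 9; y = λ·(10 - 9) - 16 ≡ 8. → (9, 8)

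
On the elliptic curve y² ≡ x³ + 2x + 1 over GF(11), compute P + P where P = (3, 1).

tangent at (3, 1): λ = (3·3² + 2)/(2·1) ≡ 7/2. 2⁻¹ ≡ 6 (mod 11), so λ ≡ 7·6 ≡ 9.
  x = λ² - 3 - 3 = 81 - 6 ≡ 9; y = λ·(3 - 9) - 1 ≡ 0. → (9, 0)

(9, 0)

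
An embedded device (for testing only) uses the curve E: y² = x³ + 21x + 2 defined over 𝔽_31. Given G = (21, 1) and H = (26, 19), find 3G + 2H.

(29, 13)

First 3G:
Repeated addition: build up to 3G.
2G: tangent at (21, 1): λ = (3·21² + 21)/(2·1) ≡ 11/2. 2⁻¹ ≡ 16 (mod 31), so λ ≡ 11·16 ≡ 21.
  x = λ² - 21 - 21 = 441 - 42 ≡ 27; y = λ·(21 - 27) - 1 ≡ 28. → (27, 28)
3G: (27, 28) + (21, 1). λ = (1 - 28)/(21 - 27) ≡ 4/25 mod 31. 25⁻¹ ≡ 5 (mod 31), so λ ≡ 20.
  x = λ² - 27 - 21 = 400 - 48 ≡ 11; y = λ·(27 - 11) - 28 ≡ 13. → (11, 13)
3G = (11, 13).
Next 2H:
Repeated addition: build up to 2H.
2H: tangent at (26, 19): λ = (3·26² + 21)/(2·19) ≡ 3/7. 7⁻¹ ≡ 9 (mod 31), so λ ≡ 3·9 ≡ 27.
  x = λ² - 26 - 26 = 729 - 52 ≡ 26; y = λ·(26 - 26) - 19 ≡ 12. → (26, 12)
2H = (26, 12).
Finally 3G + 2H:
(11, 13) + (26, 12). λ = (12 - 13)/(26 - 11) ≡ 30/15 mod 31. 15⁻¹ ≡ 29 (mod 31) since 15·29 = 435 ≡ 1, so λ ≡ 2.
  x = λ² - 11 - 26 = 4 - 37 ≡ 29; y = λ·(11 - 29) - 13 ≡ 13. → (29, 13)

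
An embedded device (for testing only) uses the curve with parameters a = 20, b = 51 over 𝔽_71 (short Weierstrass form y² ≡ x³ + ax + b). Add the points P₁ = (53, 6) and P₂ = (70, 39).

(53, 6) + (70, 39). λ = (39 - 6)/(70 - 53) ≡ 33/17 mod 71. 17⁻¹ ≡ 46 (mod 71) since 17·46 = 782 ≡ 1, so λ ≡ 27.
  x = λ² - 53 - 70 = 729 - 123 ≡ 38; y = λ·(53 - 38) - 6 ≡ 44. → (38, 44)

(38, 44)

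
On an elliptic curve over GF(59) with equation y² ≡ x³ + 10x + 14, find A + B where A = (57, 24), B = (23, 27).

(57, 24) + (23, 27). λ = (27 - 24)/(23 - 57) ≡ 3/25 mod 59. 25⁻¹ ≡ 26 (mod 59), so λ ≡ 19.
  x = λ² - 57 - 23 = 361 - 80 ≡ 45; y = λ·(57 - 45) - 24 ≡ 27. → (45, 27)

(45, 27)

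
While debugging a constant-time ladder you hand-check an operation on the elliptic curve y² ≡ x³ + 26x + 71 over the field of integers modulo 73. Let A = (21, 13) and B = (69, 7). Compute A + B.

(64, 38)

(21, 13) + (69, 7). λ = (7 - 13)/(69 - 21) ≡ 67/48 mod 73. 48⁻¹ ≡ 35 (mod 73) since 48·35 = 1680 ≡ 1, so λ ≡ 9.
  x = λ² - 21 - 69 = 81 - 90 ≡ 64; y = λ·(21 - 64) - 13 ≡ 38. → (64, 38)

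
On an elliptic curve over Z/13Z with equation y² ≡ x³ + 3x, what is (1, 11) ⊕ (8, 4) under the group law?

(1, 11) + (8, 4). λ = (4 - 11)/(8 - 1) ≡ 6/7 mod 13. 7⁻¹ ≡ 2 (mod 13), so λ ≡ 12.
  x = λ² - 1 - 8 = 144 - 9 ≡ 5; y = λ·(1 - 5) - 11 ≡ 6. → (5, 6)

(5, 6)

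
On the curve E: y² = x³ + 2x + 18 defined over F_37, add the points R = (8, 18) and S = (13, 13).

(17, 28)

(8, 18) + (13, 13). λ = (13 - 18)/(13 - 8) ≡ 32/5 mod 37. 5⁻¹ ≡ 15 (mod 37), so λ ≡ 36.
  x = λ² - 8 - 13 = 1296 - 21 ≡ 17; y = λ·(8 - 17) - 18 ≡ 28. → (17, 28)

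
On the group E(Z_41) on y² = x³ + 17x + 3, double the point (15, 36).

(1, 12)

tangent at (15, 36): λ = (3·15² + 17)/(2·36) ≡ 36/31. 31⁻¹ ≡ 4 (mod 41), so λ ≡ 36·4 ≡ 21.
  x = λ² - 15 - 15 = 441 - 30 ≡ 1; y = λ·(15 - 1) - 36 ≡ 12. → (1, 12)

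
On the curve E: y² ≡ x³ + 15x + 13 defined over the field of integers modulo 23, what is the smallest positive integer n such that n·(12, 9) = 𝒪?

2P: tangent at (12, 9): λ = (3·12² + 15)/(2·9) ≡ 10/18. 18⁻¹ ≡ 9 (mod 23), so λ ≡ 10·9 ≡ 21.
  x = λ² - 12 - 12 = 441 - 24 ≡ 3; y = λ·(12 - 3) - 9 ≡ 19. → (3, 19)
3P: (3, 19) + (12, 9). λ = (9 - 19)/(12 - 3) ≡ 13/9 mod 23. 9⁻¹ ≡ 18 (mod 23), so λ ≡ 4.
  x = λ² - 3 - 12 = 16 - 15 ≡ 1; y = λ·(3 - 1) - 19 ≡ 12. → (1, 12)
4P: (1, 12) + (12, 9). λ = (9 - 12)/(12 - 1) ≡ 20/11 mod 23. 11⁻¹ ≡ 21 (mod 23), so λ ≡ 6.
  x = λ² - 1 - 12 = 36 - 13 ≡ 0; y = λ·(1 - 0) - 12 ≡ 17. → (0, 17)
5P: (0, 17) + (12, 9). λ = (9 - 17)/(12 - 0) ≡ 15/12 mod 23. 12⁻¹ ≡ 2 (mod 23), so λ ≡ 7.
  x = λ² - 0 - 12 = 49 - 12 ≡ 14; y = λ·(0 - 14) - 17 ≡ 0. → (14, 0)
6P: (14, 0) + (12, 9). λ = (9 - 0)/(12 - 14) ≡ 9/21 mod 23. 21⁻¹ ≡ 11 (mod 23) since 21·11 = 231 ≡ 1, so λ ≡ 7.
  x = λ² - 14 - 12 = 49 - 26 ≡ 0; y = λ·(14 - 0) - 0 ≡ 6. → (0, 6)
7P: (0, 6) + (12, 9). λ = (9 - 6)/(12 - 0) ≡ 3/12 mod 23. 12⁻¹ ≡ 2 (mod 23), so λ ≡ 6.
  x = λ² - 0 - 12 = 36 - 12 ≡ 1; y = λ·(0 - 1) - 6 ≡ 11. → (1, 11)
8P: (1, 11) + (12, 9). λ = (9 - 11)/(12 - 1) ≡ 21/11 mod 23. 11⁻¹ ≡ 21 (mod 23) since 11·21 = 231 ≡ 1, so λ ≡ 4.
  x = λ² - 1 - 12 = 16 - 13 ≡ 3; y = λ·(1 - 3) - 11 ≡ 4. → (3, 4)
9P: (3, 4) + (12, 9). λ = (9 - 4)/(12 - 3) ≡ 5/9 mod 23. 9⁻¹ ≡ 18 (mod 23) since 9·18 = 162 ≡ 1, so λ ≡ 21.
  x = λ² - 3 - 12 = 441 - 15 ≡ 12; y = λ·(3 - 12) - 4 ≡ 14. → (12, 14)
10P: (12, 14) + (12, 9): same x and y₁ ≡ -y₂, so the sum is 𝒪.
10P = 𝒪, so the order is 10.

10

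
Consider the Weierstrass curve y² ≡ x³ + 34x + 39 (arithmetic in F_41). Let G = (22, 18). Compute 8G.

(21, 25)

Double-and-add on 8 = (1000)₂. Start with G = (22, 18) for the leading 1-bit.
double: tangent at (22, 18): λ = (3·22² + 34)/(2·18) ≡ 10/36. 36⁻¹ ≡ 8 (mod 41), so λ ≡ 10·8 ≡ 39.
  x = λ² - 22 - 22 = 1521 - 44 ≡ 1; y = λ·(22 - 1) - 18 ≡ 22. → (1, 22)
double: tangent at (1, 22): λ = (3·1² + 34)/(2·22) ≡ 37/3. 3⁻¹ ≡ 14 (mod 41), so λ ≡ 37·14 ≡ 26.
  x = λ² - 1 - 1 = 676 - 2 ≡ 18; y = λ·(1 - 18) - 22 ≡ 28. → (18, 28)
double: tangent at (18, 28): λ = (3·18² + 34)/(2·28) ≡ 22/15. 15⁻¹ ≡ 11 (mod 41), so λ ≡ 22·11 ≡ 37.
  x = λ² - 18 - 18 = 1369 - 36 ≡ 21; y = λ·(18 - 21) - 28 ≡ 25. → (21, 25)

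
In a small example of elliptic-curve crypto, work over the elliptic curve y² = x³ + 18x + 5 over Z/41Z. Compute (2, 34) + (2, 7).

The two points share x = 2 and their y-coordinates satisfy 34 + 7 ≡ 0 (mod 41), so they are inverses. Their sum is O.

O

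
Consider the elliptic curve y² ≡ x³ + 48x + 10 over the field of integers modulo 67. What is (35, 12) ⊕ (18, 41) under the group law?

(35, 12) + (18, 41). λ = (41 - 12)/(18 - 35) ≡ 29/50 mod 67. 50⁻¹ ≡ 63 (mod 67) since 50·63 = 3150 ≡ 1, so λ ≡ 18.
  x = λ² - 35 - 18 = 324 - 53 ≡ 3; y = λ·(35 - 3) - 12 ≡ 28. → (3, 28)

(3, 28)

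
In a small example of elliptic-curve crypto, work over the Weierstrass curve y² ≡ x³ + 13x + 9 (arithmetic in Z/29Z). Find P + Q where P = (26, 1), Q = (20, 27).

(26, 1) + (20, 27). λ = (27 - 1)/(20 - 26) ≡ 26/23 mod 29. 23⁻¹ ≡ 24 (mod 29), so λ ≡ 15.
  x = λ² - 26 - 20 = 225 - 46 ≡ 5; y = λ·(26 - 5) - 1 ≡ 24. → (5, 24)

(5, 24)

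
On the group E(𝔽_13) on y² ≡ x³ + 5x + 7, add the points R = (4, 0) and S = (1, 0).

(4, 0) + (1, 0). λ = (0 - 0)/(1 - 4) ≡ 0/10 mod 13. 10⁻¹ ≡ 4 (mod 13), so λ ≡ 0.
  x = λ² - 4 - 1 = 0 - 5 ≡ 8; y = λ·(4 - 8) - 0 ≡ 0. → (8, 0)

(8, 0)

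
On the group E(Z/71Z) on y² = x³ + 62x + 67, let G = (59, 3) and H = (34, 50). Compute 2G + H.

First 2G:
Repeated addition: build up to 2G.
2G: tangent at (59, 3): λ = (3·59² + 62)/(2·3) ≡ 68/6. 6⁻¹ ≡ 12 (mod 71), so λ ≡ 68·12 ≡ 35.
  x = λ² - 59 - 59 = 1225 - 118 ≡ 42; y = λ·(59 - 42) - 3 ≡ 24. → (42, 24)
2G = (42, 24).
Finally 2G + H:
(42, 24) + (34, 50). λ = (50 - 24)/(34 - 42) ≡ 26/63 mod 71. 63⁻¹ ≡ 62 (mod 71) since 63·62 = 3906 ≡ 1, so λ ≡ 50.
  x = λ² - 42 - 34 = 2500 - 76 ≡ 10; y = λ·(42 - 10) - 24 ≡ 14. → (10, 14)

(10, 14)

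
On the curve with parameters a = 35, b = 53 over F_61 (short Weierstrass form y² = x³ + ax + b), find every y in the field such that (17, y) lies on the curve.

none

x³ + 35x + 53 = 5561 ≡ 10 (mod 61).
10 is a non-residue mod 61; no y exists.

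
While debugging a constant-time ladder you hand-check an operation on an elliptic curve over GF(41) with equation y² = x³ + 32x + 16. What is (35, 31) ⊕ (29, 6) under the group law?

(35, 31) + (29, 6). λ = (6 - 31)/(29 - 35) ≡ 16/35 mod 41. 35⁻¹ ≡ 34 (mod 41) since 35·34 = 1190 ≡ 1, so λ ≡ 11.
  x = λ² - 35 - 29 = 121 - 64 ≡ 16; y = λ·(35 - 16) - 31 ≡ 14. → (16, 14)

(16, 14)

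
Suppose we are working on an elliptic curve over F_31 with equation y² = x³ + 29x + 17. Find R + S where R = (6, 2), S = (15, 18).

(30, 7)

(6, 2) + (15, 18). λ = (18 - 2)/(15 - 6) ≡ 16/9 mod 31. 9⁻¹ ≡ 7 (mod 31) since 9·7 = 63 ≡ 1, so λ ≡ 19.
  x = λ² - 6 - 15 = 361 - 21 ≡ 30; y = λ·(6 - 30) - 2 ≡ 7. → (30, 7)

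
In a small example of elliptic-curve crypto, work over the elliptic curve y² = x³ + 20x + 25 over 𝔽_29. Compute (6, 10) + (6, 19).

The two points share x = 6 and their y-coordinates satisfy 10 + 19 ≡ 0 (mod 29), so they are inverses. Their sum is 𝒪.

O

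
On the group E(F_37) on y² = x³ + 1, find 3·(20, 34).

(27, 0)

Write G = (20, 34).
Repeated addition: build up to 3G.
2G: tangent at (20, 34): λ = (3·20² + 0)/(2·34) ≡ 16/31. 31⁻¹ ≡ 6 (mod 37), so λ ≡ 16·6 ≡ 22.
  x = λ² - 20 - 20 = 484 - 40 ≡ 0; y = λ·(20 - 0) - 34 ≡ 36. → (0, 36)
3G: (0, 36) + (20, 34). λ = (34 - 36)/(20 - 0) ≡ 35/20 mod 37. 20⁻¹ ≡ 13 (mod 37), so λ ≡ 11.
  x = λ² - 0 - 20 = 121 - 20 ≡ 27; y = λ·(0 - 27) - 36 ≡ 0. → (27, 0)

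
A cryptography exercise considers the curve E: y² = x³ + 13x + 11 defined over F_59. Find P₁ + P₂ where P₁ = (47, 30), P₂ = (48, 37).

(47, 30) + (48, 37). λ = (37 - 30)/(48 - 47) ≡ 7/1 mod 59. 1⁻¹ ≡ 1 (mod 59) since 1·1 = 1 ≡ 1, so λ ≡ 7.
  x = λ² - 47 - 48 = 49 - 95 ≡ 13; y = λ·(47 - 13) - 30 ≡ 31. → (13, 31)

(13, 31)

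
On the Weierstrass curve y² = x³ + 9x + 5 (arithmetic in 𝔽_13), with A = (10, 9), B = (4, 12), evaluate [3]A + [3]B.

(10, 9)

First 3A:
Repeated addition: build up to 3A.
2A: tangent at (10, 9): λ = (3·10² + 9)/(2·9) ≡ 10/5. 5⁻¹ ≡ 8 (mod 13) since 5·8 = 40 ≡ 1, so λ ≡ 10·8 ≡ 2.
  x = λ² - 10 - 10 = 4 - 20 ≡ 10; y = λ·(10 - 10) - 9 ≡ 4. → (10, 4)
3A: (10, 4) + (10, 9): same x and y₁ ≡ -y₂, so the sum is ∞.
3A = ∞.
Next 3B:
Repeated addition: build up to 3B.
2B: tangent at (4, 12): λ = (3·4² + 9)/(2·12) ≡ 5/11. 11⁻¹ ≡ 6 (mod 13), so λ ≡ 5·6 ≡ 4.
  x = λ² - 4 - 4 = 16 - 8 ≡ 8; y = λ·(4 - 8) - 12 ≡ 11. → (8, 11)
3B: (8, 11) + (4, 12). λ = (12 - 11)/(4 - 8) ≡ 1/9 mod 13. 9⁻¹ ≡ 3 (mod 13), so λ ≡ 3.
  x = λ² - 8 - 4 = 9 - 12 ≡ 10; y = λ·(8 - 10) - 11 ≡ 9. → (10, 9)
3B = (10, 9).
Finally 3A + 3B:
∞ + (10, 9) = (10, 9) (identity).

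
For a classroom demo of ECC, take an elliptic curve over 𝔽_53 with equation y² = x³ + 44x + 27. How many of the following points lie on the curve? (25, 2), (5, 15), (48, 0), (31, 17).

2

(25, 2): 2² ≡ 4, rhs ≡ 4 → on.
(5, 15): 15² ≡ 13, rhs ≡ 1 → off.
(48, 0): 0² ≡ 0, rhs ≡ 0 → on.
(31, 17): 17² ≡ 24, rhs ≡ 18 → off.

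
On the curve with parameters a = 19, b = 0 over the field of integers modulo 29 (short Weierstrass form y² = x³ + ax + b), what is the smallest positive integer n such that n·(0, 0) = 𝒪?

2

2P: (0, 0) + (0, 0): same x and y₁ ≡ -y₂, so the sum is 𝒪.
2P = 𝒪, so the order is 2.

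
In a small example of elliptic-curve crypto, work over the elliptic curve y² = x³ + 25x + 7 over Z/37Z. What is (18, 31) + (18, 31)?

tangent at (18, 31): λ = (3·18² + 25)/(2·31) ≡ 35/25. 25⁻¹ ≡ 3 (mod 37), so λ ≡ 35·3 ≡ 31.
  x = λ² - 18 - 18 = 961 - 36 ≡ 0; y = λ·(18 - 0) - 31 ≡ 9. → (0, 9)

(0, 9)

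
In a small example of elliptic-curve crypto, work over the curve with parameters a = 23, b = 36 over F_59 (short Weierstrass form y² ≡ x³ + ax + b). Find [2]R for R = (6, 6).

tangent at (6, 6): λ = (3·6² + 23)/(2·6) ≡ 13/12. 12⁻¹ ≡ 5 (mod 59) since 12·5 = 60 ≡ 1, so λ ≡ 13·5 ≡ 6.
  x = λ² - 6 - 6 = 36 - 12 ≡ 24; y = λ·(6 - 24) - 6 ≡ 4. → (24, 4)

(24, 4)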